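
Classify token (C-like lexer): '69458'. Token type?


Pattern: digits only
Type: INTEGER_LITERAL


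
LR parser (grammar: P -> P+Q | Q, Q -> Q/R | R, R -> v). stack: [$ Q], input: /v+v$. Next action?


shift '/' to continue Q -> Q/R
Action: shift


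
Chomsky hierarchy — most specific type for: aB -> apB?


LHS has context (more than one symbol) and |LHS| ≤ |RHS|
Classification: Type 1 (Context-Sensitive)


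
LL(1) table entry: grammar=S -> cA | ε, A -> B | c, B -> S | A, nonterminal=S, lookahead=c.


For [S, c]: 'c' ∈ FIRST(cA)
Entry: S -> cA


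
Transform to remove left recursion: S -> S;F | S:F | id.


Left-recursive alternatives: S;F, S:F; non-recursive: id
Introduce S': S -> idS', S' -> ;FS' | :FS' | ε


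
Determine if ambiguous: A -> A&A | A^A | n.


'n&n^n' has two parse trees (no precedence encoded between & and ^)
Ambiguous


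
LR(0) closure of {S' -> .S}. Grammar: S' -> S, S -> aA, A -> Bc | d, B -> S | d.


Start: S' -> .S
For each item with dot before a nonterminal B, add B -> .γ for every B-production
Closure: [S' -> .S, S -> .aA]


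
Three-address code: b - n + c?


Break into single-operator statements:
t1 = b - n
t2 = t1 + c


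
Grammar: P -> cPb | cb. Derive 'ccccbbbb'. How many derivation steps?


Derivation: P => cPb => ccPbb => cccPbbb => ccccbbbb
Steps: 4


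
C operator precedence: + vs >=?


'+' is additive (level 9); '>=' is relational (level 7)
Higher level binds tighter
'+' has higher precedence than '>='


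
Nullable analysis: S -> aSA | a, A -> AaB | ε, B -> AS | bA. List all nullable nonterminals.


A nonterminal is nullable iff some alternative derives ε (directly, or every symbol in it is nullable)
Nullable: {A}


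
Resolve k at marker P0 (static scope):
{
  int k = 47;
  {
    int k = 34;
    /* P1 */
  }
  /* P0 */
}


k declared in the same block as P0
k = 47


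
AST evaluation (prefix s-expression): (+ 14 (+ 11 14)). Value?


Evaluate inner: (+ 11 14) = 25
Evaluate root: (+ 14 25) = 39
Result: 39


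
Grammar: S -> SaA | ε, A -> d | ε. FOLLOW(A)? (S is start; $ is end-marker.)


$ ∈ FOLLOW(S). For each A -> αBβ: add FIRST(β)\{ε} to FOLLOW(B); if β nullable, add FOLLOW(A).
FOLLOW(A) = {$, a}


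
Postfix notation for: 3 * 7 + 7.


Left to right (same or higher precedence on left)
Postfix: 3 7 * 7 +


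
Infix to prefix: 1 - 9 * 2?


'*' binds tighter: tree is (- 1 (* 9 2))
Prefix: - 1 * 9 2


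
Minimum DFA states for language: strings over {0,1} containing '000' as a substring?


KMP-style automaton: 3 progress states + 1 absorbing accept = 4
Minimal DFA: 4 states


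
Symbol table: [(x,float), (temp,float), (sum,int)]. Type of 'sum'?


Lookup 'sum' → type int


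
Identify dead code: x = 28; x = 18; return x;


first assignment to x is overwritten before any read
Dead: 'x = 28'


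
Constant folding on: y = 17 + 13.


17 + 13 = 30 at compile time
Optimized: y = 30


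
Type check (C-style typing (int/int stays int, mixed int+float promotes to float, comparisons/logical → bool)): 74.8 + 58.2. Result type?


Operand types: float + float
Rule: mixed int/float promotes to float; int/int stays int
Result type: float


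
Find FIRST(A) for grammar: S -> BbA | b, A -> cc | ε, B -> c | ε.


Per alternative of A: FIRST(cc) = {c}; FIRST(ε) = {ε}
FIRST(A) = {c, ε}


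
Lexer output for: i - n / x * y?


Scan left to right, longest-match per lexeme
Tokens: ID(i), OP(-), ID(n), OP(/), ID(x), OP(*), ID(y)


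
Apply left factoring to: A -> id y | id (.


Common prefix: 'id'
Factored: A -> id A', A' -> y | (


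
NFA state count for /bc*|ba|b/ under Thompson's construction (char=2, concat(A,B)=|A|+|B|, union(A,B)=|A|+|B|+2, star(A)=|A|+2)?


Syntax tree has 5 char leaf(s), 2 union(s), 1 star(s)
chars contribute 5×2 = 10; each union adds +2; each star adds +2
Total: 10 + 4 + 2 = 16 states


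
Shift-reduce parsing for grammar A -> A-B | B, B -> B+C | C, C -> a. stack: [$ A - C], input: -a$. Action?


'C' (not preceded by B+) is the handle for B -> C
Action: reduce (B -> C)


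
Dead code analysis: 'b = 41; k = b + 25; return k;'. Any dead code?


b is read by k's definition; k is returned
No dead code


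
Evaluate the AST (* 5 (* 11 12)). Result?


Evaluate inner: (* 11 12) = 132
Evaluate root: (* 5 132) = 660
Result: 660


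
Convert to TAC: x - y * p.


Break into single-operator statements:
t1 = y * p
t2 = x - t1


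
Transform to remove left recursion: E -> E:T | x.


Left-recursive alternatives: E:T; non-recursive: x
Introduce E': E -> xE', E' -> :TE' | ε


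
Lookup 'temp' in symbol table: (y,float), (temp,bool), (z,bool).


Lookup 'temp' → type bool


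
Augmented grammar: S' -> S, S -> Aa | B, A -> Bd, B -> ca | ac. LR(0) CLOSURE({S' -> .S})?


Start: S' -> .S
For each item with dot before a nonterminal B, add B -> .γ for every B-production
Closure: [S' -> .S, S -> .Aa, S -> .B, A -> .Bd, B -> .ca, B -> .ac]


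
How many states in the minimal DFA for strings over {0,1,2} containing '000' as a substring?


KMP-style automaton: 3 progress states + 1 absorbing accept = 4
Minimal DFA: 4 states


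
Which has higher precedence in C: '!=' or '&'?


'!=' is equality (level 6); '&' is bitwise AND (level 5)
Higher level binds tighter
'!=' has higher precedence than '&'


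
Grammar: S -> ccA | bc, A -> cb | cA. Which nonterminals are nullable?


A nonterminal is nullable iff some alternative derives ε (directly, or every symbol in it is nullable)
Nullable: {}


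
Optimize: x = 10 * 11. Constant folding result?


10 * 11 = 110 at compile time
Optimized: x = 110


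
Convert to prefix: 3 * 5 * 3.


left-to-right (same/higher precedence on left): tree is (* (* 3 5) 3)
Prefix: * * 3 5 3


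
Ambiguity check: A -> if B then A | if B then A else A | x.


dangling else: 'if B then if B then x else x' parses two ways
Ambiguous


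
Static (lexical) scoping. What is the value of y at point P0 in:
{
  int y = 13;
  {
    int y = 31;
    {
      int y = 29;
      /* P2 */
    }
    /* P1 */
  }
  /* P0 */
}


y declared in the same block as P0
y = 13


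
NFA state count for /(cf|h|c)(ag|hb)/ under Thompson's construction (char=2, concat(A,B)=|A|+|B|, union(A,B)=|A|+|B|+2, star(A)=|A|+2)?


Syntax tree has 8 char leaf(s), 3 union(s), 0 star(s)
chars contribute 8×2 = 16; each union adds +2; each star adds +2
Total: 16 + 6 + 0 = 22 states


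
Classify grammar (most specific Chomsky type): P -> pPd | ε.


Single nonterminal LHS, but p^n d^n is not regular
Classification: Type 2 (Context-Free)


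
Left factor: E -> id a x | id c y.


Common prefix: 'id'
Factored: E -> id E', E' -> a x | c y


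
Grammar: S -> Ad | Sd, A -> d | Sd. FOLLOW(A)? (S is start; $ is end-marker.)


$ ∈ FOLLOW(S). For each A -> αBβ: add FIRST(β)\{ε} to FOLLOW(B); if β nullable, add FOLLOW(A).
FOLLOW(A) = {d}


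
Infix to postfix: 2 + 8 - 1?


Left to right (same or higher precedence on left)
Postfix: 2 8 + 1 -


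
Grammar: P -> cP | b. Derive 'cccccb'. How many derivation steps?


Derivation: P => cP => ccP => cccP => ccccP => cccccP => cccccb
Steps: 6


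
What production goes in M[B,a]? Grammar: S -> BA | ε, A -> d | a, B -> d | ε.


For [B, a]: ε is nullable and 'a' ∈ FOLLOW(B)
Entry: B -> ε


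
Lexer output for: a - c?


Scan left to right, longest-match per lexeme
Tokens: ID(a), OP(-), ID(c)


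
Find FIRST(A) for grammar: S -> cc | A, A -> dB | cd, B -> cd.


Per alternative of A: FIRST(dB) = {d}; FIRST(cd) = {c}
FIRST(A) = {c, d}


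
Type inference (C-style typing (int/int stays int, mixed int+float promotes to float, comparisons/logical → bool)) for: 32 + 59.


Operand types: int + int
Rule: mixed int/float promotes to float; int/int stays int
Result type: int


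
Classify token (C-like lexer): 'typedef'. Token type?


Pattern: reserved word
Type: KEYWORD


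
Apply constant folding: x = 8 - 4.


8 - 4 = 4 at compile time
Optimized: x = 4


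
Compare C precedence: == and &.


'==' is equality (level 6); '&' is bitwise AND (level 5)
Higher level binds tighter
'==' has higher precedence than '&'


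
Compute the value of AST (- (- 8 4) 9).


Evaluate inner: (- 8 4) = 4
Evaluate root: (- 4 9) = -5
Result: -5


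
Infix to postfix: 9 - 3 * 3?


* has higher precedence, evaluate 3*3 first
Postfix: 9 3 3 * -


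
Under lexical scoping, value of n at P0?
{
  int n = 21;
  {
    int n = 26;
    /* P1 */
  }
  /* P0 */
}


n declared in the same block as P0
n = 21


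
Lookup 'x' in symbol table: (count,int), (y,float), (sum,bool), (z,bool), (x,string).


Lookup 'x' → type string


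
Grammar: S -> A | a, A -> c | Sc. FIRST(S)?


Per alternative of S: FIRST(A) = {a, c}; FIRST(a) = {a}
FIRST(S) = {a, c}


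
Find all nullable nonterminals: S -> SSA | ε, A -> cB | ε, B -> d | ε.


A nonterminal is nullable iff some alternative derives ε (directly, or every symbol in it is nullable)
Nullable: {A, B, S}


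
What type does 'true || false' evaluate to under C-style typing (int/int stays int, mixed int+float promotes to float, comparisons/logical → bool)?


Operand types: bool || bool
Rule: logical operators take bool operands and yield bool
Result type: bool


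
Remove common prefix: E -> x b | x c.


Common prefix: 'x'
Factored: E -> x E', E' -> b | c


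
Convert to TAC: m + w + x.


Break into single-operator statements:
t1 = m + w
t2 = t1 + x


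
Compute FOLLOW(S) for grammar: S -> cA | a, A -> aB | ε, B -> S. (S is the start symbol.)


$ ∈ FOLLOW(S). For each A -> αBβ: add FIRST(β)\{ε} to FOLLOW(B); if β nullable, add FOLLOW(A).
FOLLOW(S) = {$}


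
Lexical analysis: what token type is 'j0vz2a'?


Pattern: letter/underscore followed by alphanumerics, not a keyword
Type: IDENTIFIER


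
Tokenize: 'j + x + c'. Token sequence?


Scan left to right, longest-match per lexeme
Tokens: ID(j), OP(+), ID(x), OP(+), ID(c)


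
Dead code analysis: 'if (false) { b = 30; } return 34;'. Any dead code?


condition is constant false, so the whole block is unreachable
Dead: 'if (false) { b = 30; }'


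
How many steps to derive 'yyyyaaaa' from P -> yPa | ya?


Derivation: P => yPa => yyPaa => yyyPaaa => yyyyaaaa
Steps: 4


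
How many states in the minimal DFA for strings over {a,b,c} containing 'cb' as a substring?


KMP-style automaton: 2 progress states + 1 absorbing accept = 3
Minimal DFA: 3 states


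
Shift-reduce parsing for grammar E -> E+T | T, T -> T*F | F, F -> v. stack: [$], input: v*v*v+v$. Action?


no handle on stack; shift 'v'
Action: shift


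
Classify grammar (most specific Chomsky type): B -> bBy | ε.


Single nonterminal LHS, but b^n y^n is not regular
Classification: Type 2 (Context-Free)


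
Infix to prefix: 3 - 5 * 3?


'*' binds tighter: tree is (- 3 (* 5 3))
Prefix: - 3 * 5 3


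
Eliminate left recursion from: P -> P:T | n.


Left-recursive alternatives: P:T; non-recursive: n
Introduce P': P -> nP', P' -> :TP' | ε


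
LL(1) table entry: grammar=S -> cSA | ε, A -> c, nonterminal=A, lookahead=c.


For [A, c]: 'c' ∈ FIRST(c)
Entry: A -> c


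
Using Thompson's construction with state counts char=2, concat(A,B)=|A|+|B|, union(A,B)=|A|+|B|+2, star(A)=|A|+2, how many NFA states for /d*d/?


Syntax tree has 2 char leaf(s), 0 union(s), 1 star(s)
chars contribute 2×2 = 4; each union adds +2; each star adds +2
Total: 4 + 0 + 2 = 6 states


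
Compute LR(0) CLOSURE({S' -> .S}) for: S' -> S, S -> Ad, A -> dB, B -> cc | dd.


Start: S' -> .S
For each item with dot before a nonterminal B, add B -> .γ for every B-production
Closure: [S' -> .S, S -> .Ad, A -> .dB]


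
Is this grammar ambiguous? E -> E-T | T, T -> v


precedence layered via separate nonterminal T: deterministic
Unambiguous


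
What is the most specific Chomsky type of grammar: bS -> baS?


LHS has context (more than one symbol) and |LHS| ≤ |RHS|
Classification: Type 1 (Context-Sensitive)


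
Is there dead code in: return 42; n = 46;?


statement follows a return and is unreachable
Dead: 'n = 46'


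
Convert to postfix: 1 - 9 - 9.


Left to right (same or higher precedence on left)
Postfix: 1 9 - 9 -


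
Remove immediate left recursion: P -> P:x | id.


Left-recursive alternatives: P:x; non-recursive: id
Introduce P': P -> idP', P' -> :xP' | ε


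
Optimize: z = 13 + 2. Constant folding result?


13 + 2 = 15 at compile time
Optimized: z = 15


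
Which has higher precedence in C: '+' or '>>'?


'+' is additive (level 9); '>>' is shift (level 8)
Higher level binds tighter
'+' has higher precedence than '>>'


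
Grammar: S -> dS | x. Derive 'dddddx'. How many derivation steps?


Derivation: S => dS => ddS => dddS => ddddS => dddddS => dddddx
Steps: 6


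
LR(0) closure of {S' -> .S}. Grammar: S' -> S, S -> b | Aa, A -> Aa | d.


Start: S' -> .S
For each item with dot before a nonterminal B, add B -> .γ for every B-production
Closure: [S' -> .S, S -> .b, S -> .Aa, A -> .Aa, A -> .d]


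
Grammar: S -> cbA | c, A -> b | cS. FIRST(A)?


Per alternative of A: FIRST(b) = {b}; FIRST(cS) = {c}
FIRST(A) = {b, c}


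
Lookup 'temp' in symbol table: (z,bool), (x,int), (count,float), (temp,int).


Lookup 'temp' → type int


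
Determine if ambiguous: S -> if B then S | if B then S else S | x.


dangling else: 'if B then if B then x else x' parses two ways
Ambiguous


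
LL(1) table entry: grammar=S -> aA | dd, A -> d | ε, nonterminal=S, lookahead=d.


For [S, d]: 'd' ∈ FIRST(dd)
Entry: S -> dd


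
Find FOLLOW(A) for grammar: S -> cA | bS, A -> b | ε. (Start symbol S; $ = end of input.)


$ ∈ FOLLOW(S). For each A -> αBβ: add FIRST(β)\{ε} to FOLLOW(B); if β nullable, add FOLLOW(A).
FOLLOW(A) = {$}


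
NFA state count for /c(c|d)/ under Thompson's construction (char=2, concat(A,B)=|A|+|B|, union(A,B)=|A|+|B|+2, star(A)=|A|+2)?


Syntax tree has 3 char leaf(s), 1 union(s), 0 star(s)
chars contribute 3×2 = 6; each union adds +2; each star adds +2
Total: 6 + 2 + 0 = 8 states


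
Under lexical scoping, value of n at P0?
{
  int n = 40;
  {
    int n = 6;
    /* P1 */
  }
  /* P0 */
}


n declared in the same block as P0
n = 40


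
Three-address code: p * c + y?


Break into single-operator statements:
t1 = p * c
t2 = t1 + y


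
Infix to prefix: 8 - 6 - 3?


left-to-right (same/higher precedence on left): tree is (- (- 8 6) 3)
Prefix: - - 8 6 3


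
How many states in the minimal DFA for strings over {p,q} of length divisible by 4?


Track length mod 4: states 0..3, accept at 0
Minimal DFA: 4 states


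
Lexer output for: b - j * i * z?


Scan left to right, longest-match per lexeme
Tokens: ID(b), OP(-), ID(j), OP(*), ID(i), OP(*), ID(z)


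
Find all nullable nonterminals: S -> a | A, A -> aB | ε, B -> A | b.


A nonterminal is nullable iff some alternative derives ε (directly, or every symbol in it is nullable)
Nullable: {A, B, S}


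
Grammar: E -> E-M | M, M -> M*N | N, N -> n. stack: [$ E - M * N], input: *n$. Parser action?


handle 'M*N' on top
Action: reduce (M -> M*N)


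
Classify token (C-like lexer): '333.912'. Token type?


Pattern: digits with a decimal point
Type: FLOAT_LITERAL


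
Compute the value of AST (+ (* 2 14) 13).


Evaluate inner: (* 2 14) = 28
Evaluate root: (+ 28 13) = 41
Result: 41


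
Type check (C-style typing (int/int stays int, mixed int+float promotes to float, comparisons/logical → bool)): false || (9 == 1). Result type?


Operand types: bool || bool
Rule: logical operators take bool operands and yield bool
Result type: bool


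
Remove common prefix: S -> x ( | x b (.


Common prefix: 'x'
Factored: S -> x S', S' -> ( | b (


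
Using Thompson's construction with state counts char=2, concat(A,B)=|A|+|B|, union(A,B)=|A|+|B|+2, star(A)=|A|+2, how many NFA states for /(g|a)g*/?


Syntax tree has 3 char leaf(s), 1 union(s), 1 star(s)
chars contribute 3×2 = 6; each union adds +2; each star adds +2
Total: 6 + 2 + 2 = 10 states


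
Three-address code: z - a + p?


Break into single-operator statements:
t1 = z - a
t2 = t1 + p


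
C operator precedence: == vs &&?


'==' is equality (level 6); '&&' is logical AND (level 2)
Higher level binds tighter
'==' has higher precedence than '&&'


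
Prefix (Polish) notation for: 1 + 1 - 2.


left-to-right (same/higher precedence on left): tree is (- (+ 1 1) 2)
Prefix: - + 1 1 2


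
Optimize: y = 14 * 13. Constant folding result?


14 * 13 = 182 at compile time
Optimized: y = 182


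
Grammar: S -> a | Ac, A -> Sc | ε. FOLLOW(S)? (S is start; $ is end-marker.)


$ ∈ FOLLOW(S). For each A -> αBβ: add FIRST(β)\{ε} to FOLLOW(B); if β nullable, add FOLLOW(A).
FOLLOW(S) = {$, c}


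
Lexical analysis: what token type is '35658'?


Pattern: digits only
Type: INTEGER_LITERAL


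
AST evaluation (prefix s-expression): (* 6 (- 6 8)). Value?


Evaluate inner: (- 6 8) = -2
Evaluate root: (* 6 -2) = -12
Result: -12


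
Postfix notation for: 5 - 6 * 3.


* has higher precedence, evaluate 6*3 first
Postfix: 5 6 3 * -


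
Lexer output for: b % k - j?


Scan left to right, longest-match per lexeme
Tokens: ID(b), OP(%), ID(k), OP(-), ID(j)


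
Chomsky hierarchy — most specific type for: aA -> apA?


LHS has context (more than one symbol) and |LHS| ≤ |RHS|
Classification: Type 1 (Context-Sensitive)


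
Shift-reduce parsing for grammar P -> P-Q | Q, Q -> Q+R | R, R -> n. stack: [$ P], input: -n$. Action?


shift '-' to continue P -> P-Q
Action: shift


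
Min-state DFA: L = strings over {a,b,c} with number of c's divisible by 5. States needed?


Track (count of c) mod 5: states 0..4, accept at 0
Minimal DFA: 5 states


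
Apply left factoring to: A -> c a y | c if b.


Common prefix: 'c'
Factored: A -> c A', A' -> a y | if b


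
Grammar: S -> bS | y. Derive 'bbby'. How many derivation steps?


Derivation: S => bS => bbS => bbbS => bbby
Steps: 4


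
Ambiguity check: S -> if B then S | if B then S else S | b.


dangling else: 'if B then if B then b else b' parses two ways
Ambiguous


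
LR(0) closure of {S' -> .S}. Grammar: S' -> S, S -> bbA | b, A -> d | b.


Start: S' -> .S
For each item with dot before a nonterminal B, add B -> .γ for every B-production
Closure: [S' -> .S, S -> .bbA, S -> .b]


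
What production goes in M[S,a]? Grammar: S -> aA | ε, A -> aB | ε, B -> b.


For [S, a]: 'a' ∈ FIRST(aA)
Entry: S -> aA


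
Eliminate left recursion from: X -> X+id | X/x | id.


Left-recursive alternatives: X+id, X/x; non-recursive: id
Introduce X': X -> idX', X' -> +idX' | /xX' | ε


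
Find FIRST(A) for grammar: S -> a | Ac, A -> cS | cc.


Per alternative of A: FIRST(cS) = {c}; FIRST(cc) = {c}
FIRST(A) = {c}


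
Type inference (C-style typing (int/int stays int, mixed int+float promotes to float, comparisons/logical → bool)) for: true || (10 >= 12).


Operand types: bool || bool
Rule: logical operators take bool operands and yield bool
Result type: bool


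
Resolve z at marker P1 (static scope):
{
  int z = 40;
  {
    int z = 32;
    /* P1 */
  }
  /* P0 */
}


z declared in the same block as P1
z = 32


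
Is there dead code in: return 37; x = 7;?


statement follows a return and is unreachable
Dead: 'x = 7'


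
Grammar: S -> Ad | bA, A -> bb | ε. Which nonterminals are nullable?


A nonterminal is nullable iff some alternative derives ε (directly, or every symbol in it is nullable)
Nullable: {A}


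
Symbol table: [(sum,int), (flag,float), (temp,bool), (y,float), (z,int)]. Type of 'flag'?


Lookup 'flag' → type float


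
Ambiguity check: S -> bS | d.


right-linear, alternatives start with distinct terminals 'b' vs 'd': unique leftmost derivation
Unambiguous


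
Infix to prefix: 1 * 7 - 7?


left-to-right (same/higher precedence on left): tree is (- (* 1 7) 7)
Prefix: - * 1 7 7


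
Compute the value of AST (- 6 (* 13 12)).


Evaluate inner: (* 13 12) = 156
Evaluate root: (- 6 156) = -150
Result: -150


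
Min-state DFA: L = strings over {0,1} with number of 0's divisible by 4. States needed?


Track (count of 0) mod 4: states 0..3, accept at 0
Minimal DFA: 4 states


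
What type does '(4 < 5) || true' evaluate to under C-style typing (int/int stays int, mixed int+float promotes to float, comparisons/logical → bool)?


Operand types: bool || bool
Rule: logical operators take bool operands and yield bool
Result type: bool


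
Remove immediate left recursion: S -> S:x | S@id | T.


Left-recursive alternatives: S:x, S@id; non-recursive: T
Introduce S': S -> TS', S' -> :xS' | @idS' | ε


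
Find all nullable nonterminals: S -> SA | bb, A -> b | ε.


A nonterminal is nullable iff some alternative derives ε (directly, or every symbol in it is nullable)
Nullable: {A}


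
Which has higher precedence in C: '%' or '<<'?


'%' is multiplicative (level 10); '<<' is shift (level 8)
Higher level binds tighter
'%' has higher precedence than '<<'


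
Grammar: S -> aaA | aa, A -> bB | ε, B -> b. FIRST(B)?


Per alternative of B: FIRST(b) = {b}
FIRST(B) = {b}


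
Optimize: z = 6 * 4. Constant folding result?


6 * 4 = 24 at compile time
Optimized: z = 24


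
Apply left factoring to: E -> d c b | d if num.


Common prefix: 'd'
Factored: E -> d E', E' -> c b | if num


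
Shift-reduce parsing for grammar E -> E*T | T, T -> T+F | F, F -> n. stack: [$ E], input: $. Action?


start symbol E on stack, input exhausted
Action: accept


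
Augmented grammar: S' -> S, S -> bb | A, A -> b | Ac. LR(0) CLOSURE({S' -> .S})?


Start: S' -> .S
For each item with dot before a nonterminal B, add B -> .γ for every B-production
Closure: [S' -> .S, S -> .bb, S -> .A, A -> .b, A -> .Ac]


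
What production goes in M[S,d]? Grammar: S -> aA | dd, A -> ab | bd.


For [S, d]: 'd' ∈ FIRST(dd)
Entry: S -> dd


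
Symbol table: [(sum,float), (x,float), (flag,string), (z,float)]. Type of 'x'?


Lookup 'x' → type float


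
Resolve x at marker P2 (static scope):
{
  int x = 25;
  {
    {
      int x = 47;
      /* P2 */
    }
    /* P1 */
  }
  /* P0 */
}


x declared in the same block as P2
x = 47


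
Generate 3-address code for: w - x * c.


Break into single-operator statements:
t1 = x * c
t2 = w - t1


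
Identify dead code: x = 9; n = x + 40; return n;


x is read by n's definition; n is returned
No dead code


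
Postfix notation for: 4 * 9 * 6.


Left to right (same or higher precedence on left)
Postfix: 4 9 * 6 *


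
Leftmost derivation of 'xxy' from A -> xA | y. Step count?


Derivation: A => xA => xxA => xxy
Steps: 3


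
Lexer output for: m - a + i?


Scan left to right, longest-match per lexeme
Tokens: ID(m), OP(-), ID(a), OP(+), ID(i)


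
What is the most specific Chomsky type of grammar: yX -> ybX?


LHS has context (more than one symbol) and |LHS| ≤ |RHS|
Classification: Type 1 (Context-Sensitive)


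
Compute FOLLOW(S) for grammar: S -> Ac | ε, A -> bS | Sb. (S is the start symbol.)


$ ∈ FOLLOW(S). For each A -> αBβ: add FIRST(β)\{ε} to FOLLOW(B); if β nullable, add FOLLOW(A).
FOLLOW(S) = {$, b, c}


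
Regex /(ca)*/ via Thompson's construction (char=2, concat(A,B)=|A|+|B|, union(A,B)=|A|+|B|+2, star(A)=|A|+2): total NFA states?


Syntax tree has 2 char leaf(s), 0 union(s), 1 star(s)
chars contribute 2×2 = 4; each union adds +2; each star adds +2
Total: 4 + 0 + 2 = 6 states


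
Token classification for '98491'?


Pattern: digits only
Type: INTEGER_LITERAL


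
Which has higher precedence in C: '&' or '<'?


'<' is relational (level 7); '&' is bitwise AND (level 5)
Higher level binds tighter
'<' has higher precedence than '&'


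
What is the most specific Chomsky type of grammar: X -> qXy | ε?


Single nonterminal LHS, but q^n y^n is not regular
Classification: Type 2 (Context-Free)


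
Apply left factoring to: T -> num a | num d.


Common prefix: 'num'
Factored: T -> num T', T' -> a | d


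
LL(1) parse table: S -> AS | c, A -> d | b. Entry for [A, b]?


For [A, b]: 'b' ∈ FIRST(b)
Entry: A -> b


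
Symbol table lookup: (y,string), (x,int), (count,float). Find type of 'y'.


Lookup 'y' → type string


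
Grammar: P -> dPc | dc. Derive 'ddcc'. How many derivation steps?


Derivation: P => dPc => ddcc
Steps: 2


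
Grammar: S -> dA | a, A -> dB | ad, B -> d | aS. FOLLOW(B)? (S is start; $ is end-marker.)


$ ∈ FOLLOW(S). For each A -> αBβ: add FIRST(β)\{ε} to FOLLOW(B); if β nullable, add FOLLOW(A).
FOLLOW(B) = {$}


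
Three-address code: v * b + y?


Break into single-operator statements:
t1 = v * b
t2 = t1 + y


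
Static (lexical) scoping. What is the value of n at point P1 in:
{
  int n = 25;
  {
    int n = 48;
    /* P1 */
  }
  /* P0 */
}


n declared in the same block as P1
n = 48


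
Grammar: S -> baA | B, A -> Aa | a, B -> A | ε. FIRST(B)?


Per alternative of B: FIRST(A) = {a}; FIRST(ε) = {ε}
FIRST(B) = {a, ε}


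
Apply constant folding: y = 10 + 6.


10 + 6 = 16 at compile time
Optimized: y = 16


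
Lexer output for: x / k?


Scan left to right, longest-match per lexeme
Tokens: ID(x), OP(/), ID(k)


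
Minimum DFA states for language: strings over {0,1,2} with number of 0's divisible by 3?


Track (count of 0) mod 3: states 0..2, accept at 0
Minimal DFA: 3 states


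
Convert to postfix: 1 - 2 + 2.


Left to right (same or higher precedence on left)
Postfix: 1 2 - 2 +


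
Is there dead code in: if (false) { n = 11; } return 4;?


condition is constant false, so the whole block is unreachable
Dead: 'if (false) { n = 11; }'


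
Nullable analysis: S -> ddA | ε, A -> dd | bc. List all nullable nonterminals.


A nonterminal is nullable iff some alternative derives ε (directly, or every symbol in it is nullable)
Nullable: {S}


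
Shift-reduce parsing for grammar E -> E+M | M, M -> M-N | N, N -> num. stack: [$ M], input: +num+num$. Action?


lookahead ∉ {-} so M won't extend; reduce E -> M
Action: reduce (E -> M)


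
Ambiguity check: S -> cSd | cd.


balanced c^n…d^n: each string has a unique parse
Unambiguous


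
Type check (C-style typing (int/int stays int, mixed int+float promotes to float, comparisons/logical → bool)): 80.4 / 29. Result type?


Operand types: float / int
Rule: mixed int/float promotes to float; int/int stays int
Result type: float


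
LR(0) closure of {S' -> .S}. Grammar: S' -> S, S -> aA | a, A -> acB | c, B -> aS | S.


Start: S' -> .S
For each item with dot before a nonterminal B, add B -> .γ for every B-production
Closure: [S' -> .S, S -> .aA, S -> .a]


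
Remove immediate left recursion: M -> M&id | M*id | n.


Left-recursive alternatives: M&id, M*id; non-recursive: n
Introduce M': M -> nM', M' -> &idM' | *idM' | ε


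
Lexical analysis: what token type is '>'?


Pattern: operator symbol
Type: OPERATOR


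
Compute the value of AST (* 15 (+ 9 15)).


Evaluate inner: (+ 9 15) = 24
Evaluate root: (* 15 24) = 360
Result: 360


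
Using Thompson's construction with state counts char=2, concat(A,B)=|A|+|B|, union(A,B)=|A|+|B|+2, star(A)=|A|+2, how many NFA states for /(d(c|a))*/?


Syntax tree has 3 char leaf(s), 1 union(s), 1 star(s)
chars contribute 3×2 = 6; each union adds +2; each star adds +2
Total: 6 + 2 + 2 = 10 states


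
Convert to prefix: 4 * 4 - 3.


left-to-right (same/higher precedence on left): tree is (- (* 4 4) 3)
Prefix: - * 4 4 3


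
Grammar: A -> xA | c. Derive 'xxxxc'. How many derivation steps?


Derivation: A => xA => xxA => xxxA => xxxxA => xxxxc
Steps: 5


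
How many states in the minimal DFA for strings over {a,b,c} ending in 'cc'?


Track the longest suffix of input matching a prefix of 'cc': 3 classes (prefixes of length 0..2)
Minimal DFA: 3 states


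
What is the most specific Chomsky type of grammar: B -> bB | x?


Right-linear: every RHS is a terminal or a terminal followed by one nonterminal
Classification: Type 3 (Regular)


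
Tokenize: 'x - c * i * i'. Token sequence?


Scan left to right, longest-match per lexeme
Tokens: ID(x), OP(-), ID(c), OP(*), ID(i), OP(*), ID(i)


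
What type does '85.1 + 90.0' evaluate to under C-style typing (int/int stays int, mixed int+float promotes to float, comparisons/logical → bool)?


Operand types: float + float
Rule: mixed int/float promotes to float; int/int stays int
Result type: float


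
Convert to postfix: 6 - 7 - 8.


Left to right (same or higher precedence on left)
Postfix: 6 7 - 8 -


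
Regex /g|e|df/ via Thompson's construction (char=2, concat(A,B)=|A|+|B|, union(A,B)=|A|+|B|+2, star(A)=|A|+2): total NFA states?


Syntax tree has 4 char leaf(s), 2 union(s), 0 star(s)
chars contribute 4×2 = 8; each union adds +2; each star adds +2
Total: 8 + 4 + 0 = 12 states


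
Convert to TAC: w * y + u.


Break into single-operator statements:
t1 = w * y
t2 = t1 + u


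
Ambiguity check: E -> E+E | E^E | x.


'x+x^x' has two parse trees (no precedence encoded between + and ^)
Ambiguous


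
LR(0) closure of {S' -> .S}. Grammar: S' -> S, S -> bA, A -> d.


Start: S' -> .S
For each item with dot before a nonterminal B, add B -> .γ for every B-production
Closure: [S' -> .S, S -> .bA]


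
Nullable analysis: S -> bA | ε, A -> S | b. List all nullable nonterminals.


A nonterminal is nullable iff some alternative derives ε (directly, or every symbol in it is nullable)
Nullable: {A, S}


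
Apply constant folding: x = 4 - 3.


4 - 3 = 1 at compile time
Optimized: x = 1


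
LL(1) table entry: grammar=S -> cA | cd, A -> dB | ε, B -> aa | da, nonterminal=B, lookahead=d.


For [B, d]: 'd' ∈ FIRST(da)
Entry: B -> da


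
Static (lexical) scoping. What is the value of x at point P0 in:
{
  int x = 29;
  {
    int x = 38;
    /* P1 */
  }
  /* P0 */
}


x declared in the same block as P0
x = 29


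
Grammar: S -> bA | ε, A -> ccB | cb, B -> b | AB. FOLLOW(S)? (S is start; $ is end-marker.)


$ ∈ FOLLOW(S). For each A -> αBβ: add FIRST(β)\{ε} to FOLLOW(B); if β nullable, add FOLLOW(A).
FOLLOW(S) = {$}


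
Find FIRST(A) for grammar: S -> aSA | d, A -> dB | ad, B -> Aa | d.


Per alternative of A: FIRST(dB) = {d}; FIRST(ad) = {a}
FIRST(A) = {a, d}


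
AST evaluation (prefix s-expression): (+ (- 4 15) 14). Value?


Evaluate inner: (- 4 15) = -11
Evaluate root: (+ -11 14) = 3
Result: 3


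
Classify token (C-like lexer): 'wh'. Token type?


Pattern: letter/underscore followed by alphanumerics, not a keyword
Type: IDENTIFIER


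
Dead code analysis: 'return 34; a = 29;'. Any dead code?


statement follows a return and is unreachable
Dead: 'a = 29'


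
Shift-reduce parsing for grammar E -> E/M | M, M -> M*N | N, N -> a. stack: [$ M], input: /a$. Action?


lookahead ∉ {*} so M won't extend; reduce E -> M
Action: reduce (E -> M)


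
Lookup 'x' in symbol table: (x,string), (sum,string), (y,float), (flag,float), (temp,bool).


Lookup 'x' → type string


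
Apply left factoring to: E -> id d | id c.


Common prefix: 'id'
Factored: E -> id E', E' -> d | c


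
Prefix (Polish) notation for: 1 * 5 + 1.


left-to-right (same/higher precedence on left): tree is (+ (* 1 5) 1)
Prefix: + * 1 5 1


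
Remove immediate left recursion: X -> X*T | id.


Left-recursive alternatives: X*T; non-recursive: id
Introduce X': X -> idX', X' -> *TX' | ε


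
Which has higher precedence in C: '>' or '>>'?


'>>' is shift (level 8); '>' is relational (level 7)
Higher level binds tighter
'>>' has higher precedence than '>'


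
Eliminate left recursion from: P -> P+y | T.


Left-recursive alternatives: P+y; non-recursive: T
Introduce P': P -> TP', P' -> +yP' | ε


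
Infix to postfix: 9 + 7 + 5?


Left to right (same or higher precedence on left)
Postfix: 9 7 + 5 +


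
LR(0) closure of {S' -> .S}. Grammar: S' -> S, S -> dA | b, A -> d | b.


Start: S' -> .S
For each item with dot before a nonterminal B, add B -> .γ for every B-production
Closure: [S' -> .S, S -> .dA, S -> .b]


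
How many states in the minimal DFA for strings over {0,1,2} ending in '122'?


Track the longest suffix of input matching a prefix of '122': 4 classes (prefixes of length 0..3)
Minimal DFA: 4 states


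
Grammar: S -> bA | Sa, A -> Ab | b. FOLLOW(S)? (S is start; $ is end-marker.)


$ ∈ FOLLOW(S). For each A -> αBβ: add FIRST(β)\{ε} to FOLLOW(B); if β nullable, add FOLLOW(A).
FOLLOW(S) = {$, a}


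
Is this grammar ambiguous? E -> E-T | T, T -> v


precedence layered via separate nonterminal T: deterministic
Unambiguous


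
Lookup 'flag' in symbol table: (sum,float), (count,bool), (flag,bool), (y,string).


Lookup 'flag' → type bool


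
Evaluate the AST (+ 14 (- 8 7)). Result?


Evaluate inner: (- 8 7) = 1
Evaluate root: (+ 14 1) = 15
Result: 15


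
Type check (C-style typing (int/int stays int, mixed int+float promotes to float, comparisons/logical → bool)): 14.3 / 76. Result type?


Operand types: float / int
Rule: mixed int/float promotes to float; int/int stays int
Result type: float


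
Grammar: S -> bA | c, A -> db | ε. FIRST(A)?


Per alternative of A: FIRST(db) = {d}; FIRST(ε) = {ε}
FIRST(A) = {d, ε}


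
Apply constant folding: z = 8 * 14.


8 * 14 = 112 at compile time
Optimized: z = 112


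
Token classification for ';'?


Pattern: delimiter/punctuation
Type: PUNCTUATION


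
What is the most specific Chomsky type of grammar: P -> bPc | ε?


Single nonterminal LHS, but b^n c^n is not regular
Classification: Type 2 (Context-Free)


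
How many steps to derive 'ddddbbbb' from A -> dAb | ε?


Derivation: A => dAb => ddAbb => dddAbbb => ddddAbbbb => ddddbbbb
Steps: 5


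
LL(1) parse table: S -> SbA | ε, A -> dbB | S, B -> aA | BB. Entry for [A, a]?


For [A, a]: S is nullable and 'a' ∈ FOLLOW(A)
Entry: A -> S


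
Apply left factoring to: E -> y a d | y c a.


Common prefix: 'y'
Factored: E -> y E', E' -> a d | c a


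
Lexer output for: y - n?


Scan left to right, longest-match per lexeme
Tokens: ID(y), OP(-), ID(n)


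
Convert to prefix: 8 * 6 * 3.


left-to-right (same/higher precedence on left): tree is (* (* 8 6) 3)
Prefix: * * 8 6 3


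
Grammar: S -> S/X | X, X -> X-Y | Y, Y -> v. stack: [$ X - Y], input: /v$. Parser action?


handle 'X-Y' on top
Action: reduce (X -> X-Y)


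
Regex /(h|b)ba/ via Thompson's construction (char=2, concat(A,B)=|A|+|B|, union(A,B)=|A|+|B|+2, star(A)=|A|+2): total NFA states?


Syntax tree has 4 char leaf(s), 1 union(s), 0 star(s)
chars contribute 4×2 = 8; each union adds +2; each star adds +2
Total: 8 + 2 + 0 = 10 states


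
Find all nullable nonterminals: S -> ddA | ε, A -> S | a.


A nonterminal is nullable iff some alternative derives ε (directly, or every symbol in it is nullable)
Nullable: {A, S}


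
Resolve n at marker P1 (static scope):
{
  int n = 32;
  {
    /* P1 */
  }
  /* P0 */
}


P1's block does not declare n; resolves to the enclosing declaration at depth 0
n = 32


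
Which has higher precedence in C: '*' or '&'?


'*' is multiplicative (level 10); '&' is bitwise AND (level 5)
Higher level binds tighter
'*' has higher precedence than '&'


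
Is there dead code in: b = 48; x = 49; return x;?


b is assigned but never read
Dead: 'b = 48'


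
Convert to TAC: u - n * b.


Break into single-operator statements:
t1 = n * b
t2 = u - t1


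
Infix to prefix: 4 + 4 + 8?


left-to-right (same/higher precedence on left): tree is (+ (+ 4 4) 8)
Prefix: + + 4 4 8


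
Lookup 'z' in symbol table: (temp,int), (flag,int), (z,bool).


Lookup 'z' → type bool


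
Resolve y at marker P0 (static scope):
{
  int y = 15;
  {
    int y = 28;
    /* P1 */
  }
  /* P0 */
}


y declared in the same block as P0
y = 15


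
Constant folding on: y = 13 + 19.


13 + 19 = 32 at compile time
Optimized: y = 32


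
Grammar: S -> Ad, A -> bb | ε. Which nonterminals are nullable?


A nonterminal is nullable iff some alternative derives ε (directly, or every symbol in it is nullable)
Nullable: {A}


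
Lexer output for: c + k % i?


Scan left to right, longest-match per lexeme
Tokens: ID(c), OP(+), ID(k), OP(%), ID(i)


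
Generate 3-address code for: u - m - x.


Break into single-operator statements:
t1 = u - m
t2 = t1 - x


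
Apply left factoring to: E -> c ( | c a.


Common prefix: 'c'
Factored: E -> c E', E' -> ( | a


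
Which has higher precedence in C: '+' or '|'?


'+' is additive (level 9); '|' is bitwise OR (level 3)
Higher level binds tighter
'+' has higher precedence than '|'


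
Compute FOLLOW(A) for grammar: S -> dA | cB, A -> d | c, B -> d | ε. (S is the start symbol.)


$ ∈ FOLLOW(S). For each A -> αBβ: add FIRST(β)\{ε} to FOLLOW(B); if β nullable, add FOLLOW(A).
FOLLOW(A) = {$}


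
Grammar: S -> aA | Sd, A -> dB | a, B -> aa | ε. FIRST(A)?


Per alternative of A: FIRST(dB) = {d}; FIRST(a) = {a}
FIRST(A) = {a, d}


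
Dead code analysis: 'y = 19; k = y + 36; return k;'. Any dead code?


y is read by k's definition; k is returned
No dead code


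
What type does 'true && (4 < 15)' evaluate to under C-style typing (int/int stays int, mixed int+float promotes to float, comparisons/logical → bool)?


Operand types: bool && bool
Rule: logical operators take bool operands and yield bool
Result type: bool


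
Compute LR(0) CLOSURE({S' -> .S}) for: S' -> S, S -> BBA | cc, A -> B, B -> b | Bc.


Start: S' -> .S
For each item with dot before a nonterminal B, add B -> .γ for every B-production
Closure: [S' -> .S, S -> .BBA, S -> .cc, B -> .b, B -> .Bc]


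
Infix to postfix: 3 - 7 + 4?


Left to right (same or higher precedence on left)
Postfix: 3 7 - 4 +


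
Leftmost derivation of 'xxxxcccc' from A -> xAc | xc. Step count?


Derivation: A => xAc => xxAcc => xxxAccc => xxxxcccc
Steps: 4


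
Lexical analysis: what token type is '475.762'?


Pattern: digits with a decimal point
Type: FLOAT_LITERAL


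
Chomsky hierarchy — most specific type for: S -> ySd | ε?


Single nonterminal LHS, but y^n d^n is not regular
Classification: Type 2 (Context-Free)


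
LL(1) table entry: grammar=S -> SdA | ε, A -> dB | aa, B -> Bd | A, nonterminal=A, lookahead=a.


For [A, a]: 'a' ∈ FIRST(aa)
Entry: A -> aa


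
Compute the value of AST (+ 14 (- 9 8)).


Evaluate inner: (- 9 8) = 1
Evaluate root: (+ 14 1) = 15
Result: 15


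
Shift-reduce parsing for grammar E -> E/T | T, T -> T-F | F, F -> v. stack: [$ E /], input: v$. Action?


no handle ('E/' is not any RHS); shift 'v'
Action: shift


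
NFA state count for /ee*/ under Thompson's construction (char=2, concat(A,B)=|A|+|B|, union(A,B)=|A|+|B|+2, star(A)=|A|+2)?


Syntax tree has 2 char leaf(s), 0 union(s), 1 star(s)
chars contribute 2×2 = 4; each union adds +2; each star adds +2
Total: 4 + 0 + 2 = 6 states
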